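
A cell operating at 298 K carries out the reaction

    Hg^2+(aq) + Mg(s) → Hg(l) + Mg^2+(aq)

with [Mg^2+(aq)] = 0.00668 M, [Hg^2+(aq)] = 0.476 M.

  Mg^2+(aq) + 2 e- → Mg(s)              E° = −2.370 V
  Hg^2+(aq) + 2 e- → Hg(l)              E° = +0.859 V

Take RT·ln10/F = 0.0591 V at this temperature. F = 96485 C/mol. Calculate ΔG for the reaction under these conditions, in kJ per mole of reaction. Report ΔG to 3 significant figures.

E°cell = +0.859 − (−2.370) = +3.229 V; the balanced reaction transfers n = 2 electrons.
Q = [Mg^2+(aq)] / [Hg^2+(aq)] = 0.014, so log Q = −1.853 and E = +3.229 − (0.0591/2)(−1.853) = +3.2838 V.
Then ΔG = −nFE = −2 × 96485 × +3.2838 J/mol = −634 kJ/mol.

−634 kJ/mol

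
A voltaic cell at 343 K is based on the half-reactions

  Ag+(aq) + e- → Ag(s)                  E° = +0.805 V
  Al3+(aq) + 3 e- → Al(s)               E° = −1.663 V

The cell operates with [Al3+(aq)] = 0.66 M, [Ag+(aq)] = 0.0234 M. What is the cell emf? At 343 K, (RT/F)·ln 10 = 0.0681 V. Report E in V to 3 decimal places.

+2.361 V

Since E°(Ag⁺/Ag) > E°(Al³⁺/Al), Ag⁺/Ag serves as the cathode.
The standard potential is +0.805 − (−1.663) = +2.468 V and the balanced reaction transfers n = 3 electrons.
The balanced reaction is 3 Ag+(aq) + Al(s) → 3 Ag(s) + Al3+(aq), so Q = [Al3+(aq)] / [Ag+(aq)]^3 = 5.15×10^4 and log Q = 4.712.
E = E° − (0.0681/n)·log Q = +2.468 − (0.0681/3)(4.712) = +2.361 V.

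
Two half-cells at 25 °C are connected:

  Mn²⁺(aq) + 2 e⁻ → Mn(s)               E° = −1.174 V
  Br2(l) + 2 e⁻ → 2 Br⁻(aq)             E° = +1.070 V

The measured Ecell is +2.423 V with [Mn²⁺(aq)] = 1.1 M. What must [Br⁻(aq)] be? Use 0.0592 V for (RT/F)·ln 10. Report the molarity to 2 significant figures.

Br₂/Br⁻ is the cathode (higher E°); E°cell = +1.070 − (−1.174) = +2.244 V with n = 2.
Rearranging E = E° − (0.0592/n)·log Q gives log Q = 2(+2.244 − (+2.423))/0.0592 = −6.047.
Balancing electrons gives Br2(l) + Mn(s) → 2 Br⁻(aq) + Mn²⁺(aq); thus Q = [Br⁻(aq)]^2·[Mn²⁺(aq)].
Isolating [Br⁻(aq)] in Q = 10^{−6.047} yields log [Br⁻(aq)] = −3.044, i.e. 0.00090 M.

0.00090 M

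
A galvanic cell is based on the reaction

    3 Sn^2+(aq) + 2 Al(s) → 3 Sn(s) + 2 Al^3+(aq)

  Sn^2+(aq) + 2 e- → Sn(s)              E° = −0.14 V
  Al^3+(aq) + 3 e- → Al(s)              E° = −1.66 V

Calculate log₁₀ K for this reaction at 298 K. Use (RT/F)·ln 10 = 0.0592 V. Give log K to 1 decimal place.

The Sn²⁺/Sn couple is reduced (cathode); E°cell = −0.14 − (−1.66) = +1.52 V with n = 6.
At equilibrium E = 0, so log K = nE°cell / 0.0592 = (6)(+1.52) / 0.0592 = 154.1.

log K = 154.1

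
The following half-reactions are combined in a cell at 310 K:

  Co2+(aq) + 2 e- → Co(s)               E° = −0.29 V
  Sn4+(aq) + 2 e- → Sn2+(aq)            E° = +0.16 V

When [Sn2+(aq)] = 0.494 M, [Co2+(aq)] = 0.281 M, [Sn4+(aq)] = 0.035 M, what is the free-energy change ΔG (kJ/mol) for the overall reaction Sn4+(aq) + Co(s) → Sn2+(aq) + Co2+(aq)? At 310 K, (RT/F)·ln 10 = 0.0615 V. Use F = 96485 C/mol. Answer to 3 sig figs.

E°cell = +0.16 − (−0.29) = +0.45 V; the balanced reaction transfers n = 2 electrons.
Q = ([Sn2+(aq)]·[Co2+(aq)]) / [Sn4+(aq)] = 3.97, so log Q = 0.598 and E = +0.45 − (0.0615/2)(0.598) = +0.4316 V.
Then ΔG = −nFE = −2 × 96485 × +0.4316 J/mol = −83.3 kJ/mol.

−83.3 kJ/mol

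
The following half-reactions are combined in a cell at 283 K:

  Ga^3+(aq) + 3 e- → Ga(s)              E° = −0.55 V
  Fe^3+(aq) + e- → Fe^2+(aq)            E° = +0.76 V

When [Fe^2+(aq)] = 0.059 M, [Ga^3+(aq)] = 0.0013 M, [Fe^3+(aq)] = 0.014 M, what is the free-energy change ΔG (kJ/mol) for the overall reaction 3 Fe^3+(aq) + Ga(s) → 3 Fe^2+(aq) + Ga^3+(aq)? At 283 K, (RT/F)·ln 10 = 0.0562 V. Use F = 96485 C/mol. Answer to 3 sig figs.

−385 kJ/mol

With Fe³⁺/Fe²⁺ reduced at the cathode, E°cell = +0.76 − (−0.55) = +1.31 V and n = 3.
Here Q = ([Fe^2+(aq)]^3·[Ga^3+(aq)]) / [Fe^3+(aq)]^3 = 0.0973 (log Q = −1.012), giving E = +1.31 − (0.0562/3)·(−1.012) = +1.3290 V.
Finally ΔG = −nFE = −(3)(96485 C/mol)(+1.3290 V) = −385 kJ/mol.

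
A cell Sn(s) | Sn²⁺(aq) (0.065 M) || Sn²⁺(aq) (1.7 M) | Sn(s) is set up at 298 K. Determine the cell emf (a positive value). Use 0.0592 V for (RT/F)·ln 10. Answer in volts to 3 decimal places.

For a concentration cell E°cell = 0, since both electrodes use the same couple.
The compartment with the higher Sn²⁺(aq) concentration (1.7 M) acts as the cathode; ions are reduced there and produced at the dilute (0.065 M) anode.
With n = 2, Ecell = −(0.0592/2)·log([dilute]/[conc]) = −(0.0592/2)·log(0.065/1.7) = +0.042 V.

0.042 V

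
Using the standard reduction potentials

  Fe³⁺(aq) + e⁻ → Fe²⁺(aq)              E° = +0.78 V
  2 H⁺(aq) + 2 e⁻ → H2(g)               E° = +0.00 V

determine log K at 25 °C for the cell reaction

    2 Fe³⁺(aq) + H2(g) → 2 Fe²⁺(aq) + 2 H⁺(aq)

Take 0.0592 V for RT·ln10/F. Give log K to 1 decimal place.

log K = 26.4

The Fe³⁺/Fe²⁺ couple is reduced (cathode); E°cell = +0.78 − (+0.00) = +0.78 V with n = 2.
At equilibrium E = 0, so log K = nE°cell / 0.0592 = (2)(+0.78) / 0.0592 = 26.4.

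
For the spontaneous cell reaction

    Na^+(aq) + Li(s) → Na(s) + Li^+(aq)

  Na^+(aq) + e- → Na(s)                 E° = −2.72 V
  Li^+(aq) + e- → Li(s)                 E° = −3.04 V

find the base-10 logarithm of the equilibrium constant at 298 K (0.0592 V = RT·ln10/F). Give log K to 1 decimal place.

The Na⁺/Na couple is reduced (cathode); E°cell = −2.72 − (−3.04) = +0.32 V with n = 1.
At equilibrium E = 0, so log K = nE°cell / 0.0592 = (1)(+0.32) / 0.0592 = 5.4.

log K = 5.4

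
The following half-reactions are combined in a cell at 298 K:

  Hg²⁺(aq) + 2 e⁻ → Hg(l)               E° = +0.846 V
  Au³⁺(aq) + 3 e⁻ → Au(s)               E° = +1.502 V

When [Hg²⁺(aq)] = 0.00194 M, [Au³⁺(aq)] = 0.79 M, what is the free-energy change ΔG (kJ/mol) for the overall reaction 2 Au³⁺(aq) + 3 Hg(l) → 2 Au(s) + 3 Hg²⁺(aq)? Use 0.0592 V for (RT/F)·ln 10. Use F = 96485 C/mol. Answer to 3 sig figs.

−425 kJ/mol

E°cell = +1.502 − (+0.846) = +0.656 V; the balanced reaction transfers n = 6 electrons.
Here Q = [Hg²⁺(aq)]^3 / [Au³⁺(aq)]^2 = 1.17×10^−8 (log Q = −7.932), giving E = +0.656 − (0.0592/6)·(−7.932) = +0.7343 V.
ΔG = −nFE = −(6)(96485)(+0.7343) J/mol = −425 kJ/mol.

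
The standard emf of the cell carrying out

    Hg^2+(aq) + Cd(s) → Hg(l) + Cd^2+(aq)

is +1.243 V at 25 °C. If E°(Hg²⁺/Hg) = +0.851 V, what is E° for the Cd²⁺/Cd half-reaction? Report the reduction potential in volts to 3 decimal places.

−0.392 V

In the reaction as written the Hg²⁺/Hg couple is reduced (cathode) and Cd²⁺/Cd is oxidized (anode), so E°cell = E°(Hg²⁺/Hg) − E°(Cd²⁺/Cd).
E°(Cd²⁺/Cd) = E°(cathode) − E°cell = +0.851 − (+1.243) = −0.392 V.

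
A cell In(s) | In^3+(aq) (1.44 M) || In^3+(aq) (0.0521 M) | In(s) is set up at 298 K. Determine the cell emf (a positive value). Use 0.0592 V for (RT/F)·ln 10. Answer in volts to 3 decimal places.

0.028 V

For a concentration cell E°cell = 0, since both electrodes use the same couple.
The compartment with the higher In^3+(aq) concentration (1.44 M) acts as the cathode; ions are reduced there and produced at the dilute (0.0521 M) anode.
With n = 3, Ecell = −(0.0592/3)·log([dilute]/[conc]) = −(0.0592/3)·log(0.0521/1.44) = +0.028 V.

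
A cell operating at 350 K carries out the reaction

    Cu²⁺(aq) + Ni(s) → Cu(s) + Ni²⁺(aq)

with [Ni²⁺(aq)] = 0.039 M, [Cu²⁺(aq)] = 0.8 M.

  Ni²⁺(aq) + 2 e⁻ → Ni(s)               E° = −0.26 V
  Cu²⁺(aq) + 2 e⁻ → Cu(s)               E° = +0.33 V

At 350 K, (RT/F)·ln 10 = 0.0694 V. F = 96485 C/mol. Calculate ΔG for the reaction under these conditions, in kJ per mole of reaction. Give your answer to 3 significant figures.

−123 kJ/mol

With Cu²⁺/Cu reduced at the cathode, E°cell = +0.33 − (−0.26) = +0.59 V and n = 2.
Here Q = [Ni²⁺(aq)] / [Cu²⁺(aq)] = 0.0487 (log Q = −1.312), giving E = +0.59 − (0.0694/2)·(−1.312) = +0.6355 V.
ΔG = −nFE = −(2)(96485)(+0.6355) J/mol = −123 kJ/mol.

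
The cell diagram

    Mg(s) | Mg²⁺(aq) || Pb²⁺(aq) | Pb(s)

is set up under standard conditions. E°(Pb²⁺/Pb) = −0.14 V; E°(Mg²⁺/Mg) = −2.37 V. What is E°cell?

By convention the left-hand electrode in cell notation is the anode (oxidation) and the right-hand electrode is the cathode (reduction).
E°cell = E°(right) − E°(left) = −0.14 − (−2.37) = +2.23 V.

+2.23 V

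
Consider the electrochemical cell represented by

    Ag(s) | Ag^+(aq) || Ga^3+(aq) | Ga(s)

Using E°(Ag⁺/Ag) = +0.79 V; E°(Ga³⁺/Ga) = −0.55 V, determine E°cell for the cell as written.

By convention the left-hand electrode in cell notation is the anode (oxidation) and the right-hand electrode is the cathode (reduction).
E°cell = E°(right) − E°(left) = −0.55 − (+0.79) = −1.34 V.
The negative sign shows that, as written, the cell would require an external voltage to drive the reaction.

−1.34 V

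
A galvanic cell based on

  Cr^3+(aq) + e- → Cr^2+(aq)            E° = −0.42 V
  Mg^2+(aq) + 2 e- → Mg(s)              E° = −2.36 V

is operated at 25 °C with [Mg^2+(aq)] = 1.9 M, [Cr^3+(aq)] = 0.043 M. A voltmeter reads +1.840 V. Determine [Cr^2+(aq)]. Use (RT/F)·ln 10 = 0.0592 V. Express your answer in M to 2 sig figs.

1.5 M

With Cr³⁺/Cr²⁺ at the cathode and Mg²⁺/Mg at the anode, E°cell = −0.42 − (−2.36) = +1.94 V (n = 2).
From the Nernst equation, log Q = n(E° − E)/0.0592 = 2·(+1.94 − (+1.840))/0.0592 = 3.378.
For 2 Cr^3+(aq) + Mg(s) → 2 Cr^2+(aq) + Mg^2+(aq), the reaction quotient is Q = ([Cr^2+(aq)]^2·[Mg^2+(aq)]) / [Cr^3+(aq)]^2.
Solving for the unknown gives log [Cr^2+(aq)] = 0.183, so [Cr^2+(aq)] ≈ 1.5 M.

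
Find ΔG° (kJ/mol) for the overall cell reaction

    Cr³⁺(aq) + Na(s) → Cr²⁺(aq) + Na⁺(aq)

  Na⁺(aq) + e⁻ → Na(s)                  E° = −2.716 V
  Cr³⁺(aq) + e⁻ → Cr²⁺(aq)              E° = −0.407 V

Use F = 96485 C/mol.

−223 kJ/mol

In the reaction as written Cr³⁺(aq) is reduced, so the Cr³⁺/Cr²⁺ couple is the cathode and Na⁺/Na is the anode.
E°cell = −0.407 − (−2.716) = +2.309 V; balancing electrons gives n = 1.
ΔG° = −nFE°cell = −(1)(96485)(+2.309) J/mol = −223 kJ/mol.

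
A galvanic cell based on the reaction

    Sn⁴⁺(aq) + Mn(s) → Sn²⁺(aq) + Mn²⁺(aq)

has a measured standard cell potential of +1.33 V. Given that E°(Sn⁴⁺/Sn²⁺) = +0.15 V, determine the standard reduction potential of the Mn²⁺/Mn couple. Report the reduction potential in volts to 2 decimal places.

−1.18 V

In the reaction as written the Sn⁴⁺/Sn²⁺ couple is reduced (cathode) and Mn²⁺/Mn is oxidized (anode), so E°cell = E°(Sn⁴⁺/Sn²⁺) − E°(Mn²⁺/Mn).
E°(Mn²⁺/Mn) = E°(cathode) − E°cell = +0.15 − (+1.33) = −1.18 V.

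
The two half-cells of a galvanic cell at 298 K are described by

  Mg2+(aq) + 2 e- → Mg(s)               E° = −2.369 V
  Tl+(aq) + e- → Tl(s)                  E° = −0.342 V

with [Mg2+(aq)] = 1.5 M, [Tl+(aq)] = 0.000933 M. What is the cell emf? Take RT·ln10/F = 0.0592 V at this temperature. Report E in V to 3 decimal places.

+1.842 V

The Tl⁺/Tl couple has the more positive E°, so it is the cathode; Mg²⁺/Mg is the anode.
E°cell = −0.342 − (−2.369) = +2.027 V, with n = 2 electrons transferred.
For the overall reaction 2 Tl+(aq) + Mg(s) → 2 Tl(s) + Mg2+(aq), Q = [Mg2+(aq)] / [Tl+(aq)]^2 = 1.72×10^6, giving log Q = 6.236.
E = E° − (0.0592/n)·log Q = +2.027 − (0.0592/2)(6.236) = +1.842 V.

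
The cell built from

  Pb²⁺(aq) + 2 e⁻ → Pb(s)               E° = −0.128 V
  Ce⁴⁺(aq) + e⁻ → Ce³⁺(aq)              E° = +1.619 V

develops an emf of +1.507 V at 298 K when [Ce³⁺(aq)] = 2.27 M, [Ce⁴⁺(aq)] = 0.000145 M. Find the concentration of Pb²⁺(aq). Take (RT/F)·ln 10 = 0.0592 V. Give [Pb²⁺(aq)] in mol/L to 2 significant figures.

With Ce⁴⁺/Ce³⁺ at the cathode and Pb²⁺/Pb at the anode, E°cell = +1.619 − (−0.128) = +1.747 V (n = 2).
Rearranging E = E° − (0.0592/n)·log Q gives log Q = 2(+1.747 − (+1.507))/0.0592 = 8.108.
For 2 Ce⁴⁺(aq) + Pb(s) → 2 Ce³⁺(aq) + Pb²⁺(aq), the reaction quotient is Q = ([Ce³⁺(aq)]^2·[Pb²⁺(aq)]) / [Ce⁴⁺(aq)]^2.
Isolating [Pb²⁺(aq)] in Q = 10^{8.108} yields log [Pb²⁺(aq)] = −0.281, i.e. 0.52 M.

0.52 M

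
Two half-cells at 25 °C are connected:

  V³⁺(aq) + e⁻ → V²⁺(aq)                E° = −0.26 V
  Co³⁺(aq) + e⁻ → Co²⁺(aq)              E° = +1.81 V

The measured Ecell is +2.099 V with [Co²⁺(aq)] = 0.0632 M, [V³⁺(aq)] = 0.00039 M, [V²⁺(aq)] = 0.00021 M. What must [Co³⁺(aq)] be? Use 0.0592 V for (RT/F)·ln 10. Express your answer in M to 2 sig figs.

0.36 M

The Co³⁺/Co²⁺ couple has the larger reduction potential, so it is the cathode: E°cell = +1.81 − (−0.26) = +2.07 V and n = 1.
Since E = E° − (0.0592/n)·log Q, log Q = n(E° − E)/0.0592 = −0.490.
For Co³⁺(aq) + V²⁺(aq) → Co²⁺(aq) + V³⁺(aq), the reaction quotient is Q = ([Co²⁺(aq)]·[V³⁺(aq)]) / ([Co³⁺(aq)]·[V²⁺(aq)]).
Solving for the unknown gives log [Co³⁺(aq)] = −0.440, so [Co³⁺(aq)] ≈ 0.36 M.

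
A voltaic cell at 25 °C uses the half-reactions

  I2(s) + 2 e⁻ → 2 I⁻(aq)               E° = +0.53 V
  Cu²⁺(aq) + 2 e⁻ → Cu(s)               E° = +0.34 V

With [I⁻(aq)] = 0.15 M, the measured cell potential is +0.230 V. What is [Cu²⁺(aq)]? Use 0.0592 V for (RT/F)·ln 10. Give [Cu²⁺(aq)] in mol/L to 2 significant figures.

I₂/I⁻ is the cathode (higher E°); E°cell = +0.53 − (+0.34) = +0.19 V with n = 2.
Rearranging E = E° − (0.0592/n)·log Q gives log Q = 2(+0.19 − (+0.230))/0.0592 = −1.351.
Balancing electrons gives I2(s) + Cu(s) → 2 I⁻(aq) + Cu²⁺(aq); thus Q = [I⁻(aq)]^2·[Cu²⁺(aq)].
Isolating [Cu²⁺(aq)] in Q = 10^{−1.351} yields log [Cu²⁺(aq)] = 0.297, i.e. 2.0 M.

2.0 M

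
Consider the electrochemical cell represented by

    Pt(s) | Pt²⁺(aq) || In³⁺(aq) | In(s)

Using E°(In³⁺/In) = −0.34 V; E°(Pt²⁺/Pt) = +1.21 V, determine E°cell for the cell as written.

−1.55 V

By convention the left-hand electrode in cell notation is the anode (oxidation) and the right-hand electrode is the cathode (reduction).
E°cell = E°(right) − E°(left) = −0.34 − (+1.21) = −1.55 V.
The negative sign shows that, as written, the cell would require an external voltage to drive the reaction.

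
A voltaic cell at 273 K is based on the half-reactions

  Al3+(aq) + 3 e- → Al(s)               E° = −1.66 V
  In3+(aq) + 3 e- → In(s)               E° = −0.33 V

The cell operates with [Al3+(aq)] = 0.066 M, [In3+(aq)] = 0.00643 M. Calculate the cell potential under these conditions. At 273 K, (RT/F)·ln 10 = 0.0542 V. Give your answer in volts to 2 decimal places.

In³⁺/In is reduced (cathode, E° = −0.33 V) and Al³⁺/Al is oxidized (anode).
E°cell = −0.33 − (−1.66) = +1.33 V, with n = 3 electrons transferred.
The balanced reaction is In3+(aq) + Al(s) → In(s) + Al3+(aq), so Q = [Al3+(aq)] / [In3+(aq)] = 10.3 and log Q = 1.011.
Applying E = E° − (RT ln10/nF)·log Q gives +1.33 − (0.0542/3)(1.011) = +1.31 V.

+1.31 V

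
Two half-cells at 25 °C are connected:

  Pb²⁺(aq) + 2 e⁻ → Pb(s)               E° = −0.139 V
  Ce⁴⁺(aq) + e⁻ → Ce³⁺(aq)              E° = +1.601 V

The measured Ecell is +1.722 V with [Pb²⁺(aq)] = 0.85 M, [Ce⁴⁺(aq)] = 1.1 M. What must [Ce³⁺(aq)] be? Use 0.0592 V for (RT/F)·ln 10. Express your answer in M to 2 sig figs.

Ce⁴⁺/Ce³⁺ is the cathode (higher E°); E°cell = +1.601 − (−0.139) = +1.740 V with n = 2.
Rearranging E = E° − (0.0592/n)·log Q gives log Q = 2(+1.740 − (+1.722))/0.0592 = 0.608.
The balanced reaction is 2 Ce⁴⁺(aq) + Pb(s) → 2 Ce³⁺(aq) + Pb²⁺(aq), so Q = ([Ce³⁺(aq)]^2·[Pb²⁺(aq)]) / [Ce⁴⁺(aq)]^2.
Solving for the unknown gives log [Ce³⁺(aq)] = 0.381, so [Ce³⁺(aq)] ≈ 2.4 M.

2.4 M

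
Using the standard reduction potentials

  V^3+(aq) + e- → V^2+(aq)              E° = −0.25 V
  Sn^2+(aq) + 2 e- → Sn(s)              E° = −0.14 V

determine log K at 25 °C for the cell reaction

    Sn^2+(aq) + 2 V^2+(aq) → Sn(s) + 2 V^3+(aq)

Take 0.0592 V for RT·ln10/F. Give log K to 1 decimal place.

log K = 3.7

The Sn²⁺/Sn couple is reduced (cathode); E°cell = −0.14 − (−0.25) = +0.11 V with n = 2.
At equilibrium E = 0, so log K = nE°cell / 0.0592 = (2)(+0.11) / 0.0592 = 3.7.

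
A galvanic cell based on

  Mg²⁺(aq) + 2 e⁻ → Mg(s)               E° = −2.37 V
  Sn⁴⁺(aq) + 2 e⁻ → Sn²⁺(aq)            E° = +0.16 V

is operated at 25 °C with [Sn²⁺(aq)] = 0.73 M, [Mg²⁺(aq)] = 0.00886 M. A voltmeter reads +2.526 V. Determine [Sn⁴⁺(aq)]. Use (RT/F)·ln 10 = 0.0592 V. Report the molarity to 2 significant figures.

0.0047 M

With Sn⁴⁺/Sn²⁺ at the cathode and Mg²⁺/Mg at the anode, E°cell = +0.16 − (−2.37) = +2.53 V (n = 2).
Rearranging E = E° − (0.0592/n)·log Q gives log Q = 2(+2.53 − (+2.526))/0.0592 = 0.135.
The balanced reaction is Sn⁴⁺(aq) + Mg(s) → Sn²⁺(aq) + Mg²⁺(aq), so Q = ([Sn²⁺(aq)]·[Mg²⁺(aq)]) / [Sn⁴⁺(aq)].
Substituting the known concentrations and solving, log [Sn⁴⁺(aq)] = −2.324 and [Sn⁴⁺(aq)] = 0.0047 M.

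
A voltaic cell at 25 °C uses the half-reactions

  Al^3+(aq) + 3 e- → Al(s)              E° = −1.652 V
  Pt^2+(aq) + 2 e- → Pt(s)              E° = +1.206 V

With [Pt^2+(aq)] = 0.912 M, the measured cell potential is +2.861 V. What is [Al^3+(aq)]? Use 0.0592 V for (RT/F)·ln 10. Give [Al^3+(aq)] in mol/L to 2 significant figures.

0.61 M

The Pt²⁺/Pt couple has the larger reduction potential, so it is the cathode: E°cell = +1.206 − (−1.652) = +2.858 V and n = 6.
Rearranging E = E° − (0.0592/n)·log Q gives log Q = 6(+2.858 − (+2.861))/0.0592 = −0.304.
The balanced reaction is 3 Pt^2+(aq) + 2 Al(s) → 3 Pt(s) + 2 Al^3+(aq), so Q = [Al^3+(aq)]^2 / [Pt^2+(aq)]^3.
Isolating [Al^3+(aq)] in Q = 10^{−0.304} yields log [Al^3+(aq)] = −0.212, i.e. 0.61 M.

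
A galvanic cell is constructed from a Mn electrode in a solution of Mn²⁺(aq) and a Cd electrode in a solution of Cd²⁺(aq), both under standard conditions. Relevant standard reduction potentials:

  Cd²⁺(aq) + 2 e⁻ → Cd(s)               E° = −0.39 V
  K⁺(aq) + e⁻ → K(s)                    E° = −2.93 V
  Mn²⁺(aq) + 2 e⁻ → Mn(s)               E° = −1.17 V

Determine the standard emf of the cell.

+0.78 V

The Cd²⁺/Cd couple has the higher E°, so Cd ion is reduced (cathode) and Mn is oxidized (anode).
E°cell = E°(cathode) − E°(anode) = −0.39 − (−1.17) = +0.78 V.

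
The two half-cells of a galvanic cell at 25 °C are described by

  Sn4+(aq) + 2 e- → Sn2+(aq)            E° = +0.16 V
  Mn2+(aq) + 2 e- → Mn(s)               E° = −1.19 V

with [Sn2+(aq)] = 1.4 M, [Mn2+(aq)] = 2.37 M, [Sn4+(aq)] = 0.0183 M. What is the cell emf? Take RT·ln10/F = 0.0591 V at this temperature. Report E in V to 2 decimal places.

Since E°(Sn⁴⁺/Sn²⁺) > E°(Mn²⁺/Mn), Sn⁴⁺/Sn²⁺ serves as the cathode.
E°cell = E°cat − E°an = +0.16 − (−1.19) = +1.35 V; n = 2.
Balancing gives Sn4+(aq) + Mn(s) → Sn2+(aq) + Mn2+(aq); hence Q = ([Sn2+(aq)]·[Mn2+(aq)]) / [Sn4+(aq)] = 181 (log Q = 2.258).
By the Nernst equation, E = +1.35 − (0.0591/2)·(2.258) = +1.28 V.

+1.28 V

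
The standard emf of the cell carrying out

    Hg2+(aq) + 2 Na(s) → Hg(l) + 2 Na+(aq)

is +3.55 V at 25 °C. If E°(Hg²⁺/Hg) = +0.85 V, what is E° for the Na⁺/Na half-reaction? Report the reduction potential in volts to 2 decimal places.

In the reaction as written the Hg²⁺/Hg couple is reduced (cathode) and Na⁺/Na is oxidized (anode), so E°cell = E°(Hg²⁺/Hg) − E°(Na⁺/Na).
E°(Na⁺/Na) = E°(cathode) − E°cell = +0.85 − (+3.55) = −2.70 V.

−2.70 V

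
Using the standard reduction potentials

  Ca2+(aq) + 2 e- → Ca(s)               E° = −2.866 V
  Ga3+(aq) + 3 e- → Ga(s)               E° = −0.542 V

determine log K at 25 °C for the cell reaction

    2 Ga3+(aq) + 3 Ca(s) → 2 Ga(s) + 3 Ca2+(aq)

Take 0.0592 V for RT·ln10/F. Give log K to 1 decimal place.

log K = 235.5

The Ga³⁺/Ga couple is reduced (cathode); E°cell = −0.542 − (−2.866) = +2.324 V with n = 6.
At equilibrium E = 0, so log K = nE°cell / 0.0592 = (6)(+2.324) / 0.0592 = 235.5.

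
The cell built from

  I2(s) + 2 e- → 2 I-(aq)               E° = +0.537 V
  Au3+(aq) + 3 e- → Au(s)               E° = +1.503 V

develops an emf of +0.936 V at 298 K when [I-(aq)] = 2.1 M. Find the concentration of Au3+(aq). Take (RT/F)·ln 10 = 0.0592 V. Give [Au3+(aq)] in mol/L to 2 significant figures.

0.0033 M

Au³⁺/Au is the cathode (higher E°); E°cell = +1.503 − (+0.537) = +0.966 V with n = 6.
From the Nernst equation, log Q = n(E° − E)/0.0592 = 6·(+0.966 − (+0.936))/0.0592 = 3.041.
Balancing electrons gives 2 Au3+(aq) + 6 I-(aq) → 2 Au(s) + 3 I2(s); thus Q = 1 / ([Au3+(aq)]^2·[I-(aq)]^6).
Isolating [Au3+(aq)] in Q = 10^{3.041} yields log [Au3+(aq)] = −2.487, i.e. 0.0033 M.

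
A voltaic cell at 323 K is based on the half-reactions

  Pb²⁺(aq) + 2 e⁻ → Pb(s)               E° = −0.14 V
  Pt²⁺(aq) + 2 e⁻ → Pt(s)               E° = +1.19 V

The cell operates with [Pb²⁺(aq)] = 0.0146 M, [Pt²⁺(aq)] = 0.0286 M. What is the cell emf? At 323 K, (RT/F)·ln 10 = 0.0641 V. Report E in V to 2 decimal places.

The Pt²⁺/Pt couple has the more positive E°, so it is the cathode; Pb²⁺/Pb is the anode.
E°cell = +1.19 − (−0.14) = +1.33 V, with n = 2 electrons transferred.
The balanced reaction is Pt²⁺(aq) + Pb(s) → Pt(s) + Pb²⁺(aq), so Q = [Pb²⁺(aq)] / [Pt²⁺(aq)] = 0.51 and log Q = −0.292.
Applying E = E° − (RT ln10/nF)·log Q gives +1.33 − (0.0641/2)(−0.292) = +1.34 V.

+1.34 V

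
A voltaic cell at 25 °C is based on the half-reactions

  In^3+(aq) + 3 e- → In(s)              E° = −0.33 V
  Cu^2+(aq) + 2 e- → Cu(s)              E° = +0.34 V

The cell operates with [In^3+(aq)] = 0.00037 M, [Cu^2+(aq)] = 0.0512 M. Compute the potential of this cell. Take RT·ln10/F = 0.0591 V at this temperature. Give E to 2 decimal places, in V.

Since E°(Cu²⁺/Cu) > E°(In³⁺/In), Cu²⁺/Cu serves as the cathode.
E°cell = E°cat − E°an = +0.34 − (−0.33) = +0.67 V; n = 6.
The balanced reaction is 3 Cu^2+(aq) + 2 In(s) → 3 Cu(s) + 2 In^3+(aq), so Q = [In^3+(aq)]^2 / [Cu^2+(aq)]^3 = 0.00102 and log Q = −2.991.
By the Nernst equation, E = +0.67 − (0.0591/6)·(−2.991) = +0.70 V.

+0.70 V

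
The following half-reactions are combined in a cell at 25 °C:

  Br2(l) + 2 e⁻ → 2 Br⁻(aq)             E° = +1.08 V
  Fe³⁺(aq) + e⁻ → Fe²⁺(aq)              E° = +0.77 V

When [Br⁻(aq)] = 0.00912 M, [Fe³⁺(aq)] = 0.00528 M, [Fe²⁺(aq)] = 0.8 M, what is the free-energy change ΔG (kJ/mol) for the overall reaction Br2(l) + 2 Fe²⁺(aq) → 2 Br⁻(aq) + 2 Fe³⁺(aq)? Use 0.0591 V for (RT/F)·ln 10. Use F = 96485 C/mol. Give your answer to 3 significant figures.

−108 kJ/mol

With Br₂/Br⁻ reduced at the cathode, E°cell = +1.08 − (+0.77) = +0.31 V and n = 2.
Q = ([Br⁻(aq)]^2·[Fe³⁺(aq)]^2) / [Fe²⁺(aq)]^2 = 3.62×10^−9, so log Q = −8.441 and E = +0.31 − (0.0591/2)(−8.441) = +0.5594 V.
Then ΔG = −nFE = −2 × 96485 × +0.5594 J/mol = −108 kJ/mol.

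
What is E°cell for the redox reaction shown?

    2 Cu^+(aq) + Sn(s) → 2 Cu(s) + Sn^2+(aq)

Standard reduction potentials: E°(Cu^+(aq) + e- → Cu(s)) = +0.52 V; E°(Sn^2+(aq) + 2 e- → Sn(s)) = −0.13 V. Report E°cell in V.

Cu^+(aq) gains electrons, so the Cu⁺/Cu couple is the cathode; the Sn²⁺/Sn couple is the anode.
E°cell = E°(cathode) − E°(anode) = +0.52 − (−0.13) = +0.65 V.

+0.65 V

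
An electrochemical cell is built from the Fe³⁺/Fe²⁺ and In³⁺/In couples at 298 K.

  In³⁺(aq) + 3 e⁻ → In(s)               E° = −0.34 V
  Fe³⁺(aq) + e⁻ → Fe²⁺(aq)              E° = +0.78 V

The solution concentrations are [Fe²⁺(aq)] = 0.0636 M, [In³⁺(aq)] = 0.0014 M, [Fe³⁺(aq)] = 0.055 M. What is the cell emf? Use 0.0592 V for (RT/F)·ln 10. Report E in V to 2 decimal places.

+1.17 V

Since E°(Fe³⁺/Fe²⁺) > E°(In³⁺/In), Fe³⁺/Fe²⁺ serves as the cathode.
E°cell = +0.78 − (−0.34) = +1.12 V, with n = 3 electrons transferred.
For the overall reaction 3 Fe³⁺(aq) + In(s) → 3 Fe²⁺(aq) + In³⁺(aq), Q = ([Fe²⁺(aq)]^3·[In³⁺(aq)]) / [Fe³⁺(aq)]^3 = 0.00216, giving log Q = −2.665.
E = E° − (0.0592/n)·log Q = +1.12 − (0.0592/3)(−2.665) = +1.17 V.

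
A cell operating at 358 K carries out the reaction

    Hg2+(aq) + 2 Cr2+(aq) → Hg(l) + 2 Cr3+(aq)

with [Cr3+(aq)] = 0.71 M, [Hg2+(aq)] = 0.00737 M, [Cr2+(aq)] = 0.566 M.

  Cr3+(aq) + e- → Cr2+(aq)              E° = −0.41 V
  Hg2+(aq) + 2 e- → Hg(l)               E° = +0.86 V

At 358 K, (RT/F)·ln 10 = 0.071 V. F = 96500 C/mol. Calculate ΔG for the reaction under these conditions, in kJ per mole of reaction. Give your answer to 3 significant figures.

−229 kJ/mol

The standard cell potential is +0.86 − (−0.41) = +1.27 V, with n = 2 electrons in the balanced equation.
The reaction quotient is [Cr3+(aq)]^2 / ([Hg2+(aq)]·[Cr2+(aq)]^2) = 214; by Nernst, E = +1.27 − (0.071/2)(2.329) = +1.1873 V.
Then ΔG = −nFE = −2 × 96500 × +1.1873 J/mol = −229 kJ/mol.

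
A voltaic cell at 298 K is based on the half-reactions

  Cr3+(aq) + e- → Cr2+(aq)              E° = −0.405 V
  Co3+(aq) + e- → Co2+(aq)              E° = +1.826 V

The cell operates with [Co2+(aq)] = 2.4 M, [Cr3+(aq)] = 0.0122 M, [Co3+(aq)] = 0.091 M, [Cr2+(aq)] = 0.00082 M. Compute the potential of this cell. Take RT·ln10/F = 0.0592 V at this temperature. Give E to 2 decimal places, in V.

Co³⁺/Co²⁺ is reduced (cathode, E° = +1.826 V) and Cr³⁺/Cr²⁺ is oxidized (anode).
E°cell = +1.826 − (−0.405) = +2.231 V, with n = 1 electron transferred.
For the overall reaction Co3+(aq) + Cr2+(aq) → Co2+(aq) + Cr3+(aq), Q = ([Co2+(aq)]·[Cr3+(aq)]) / ([Co3+(aq)]·[Cr2+(aq)]) = 392, giving log Q = 2.594.
Applying E = E° − (RT ln10/nF)·log Q gives +2.231 − (0.0592/1)(2.594) = +2.08 V.

+2.08 V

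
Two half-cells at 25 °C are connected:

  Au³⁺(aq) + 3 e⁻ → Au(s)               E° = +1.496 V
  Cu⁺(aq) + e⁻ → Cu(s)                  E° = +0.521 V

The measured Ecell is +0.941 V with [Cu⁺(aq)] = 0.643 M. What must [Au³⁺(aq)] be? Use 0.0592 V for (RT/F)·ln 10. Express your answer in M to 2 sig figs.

0.0050 M

The Au³⁺/Au couple has the larger reduction potential, so it is the cathode: E°cell = +1.496 − (+0.521) = +0.975 V and n = 3.
Rearranging E = E° − (0.0592/n)·log Q gives log Q = 3(+0.975 − (+0.941))/0.0592 = 1.723.
For Au³⁺(aq) + 3 Cu(s) → Au(s) + 3 Cu⁺(aq), the reaction quotient is Q = [Cu⁺(aq)]^3 / [Au³⁺(aq)].
Solving for the unknown gives log [Au³⁺(aq)] = −2.298, so [Au³⁺(aq)] ≈ 0.0050 M.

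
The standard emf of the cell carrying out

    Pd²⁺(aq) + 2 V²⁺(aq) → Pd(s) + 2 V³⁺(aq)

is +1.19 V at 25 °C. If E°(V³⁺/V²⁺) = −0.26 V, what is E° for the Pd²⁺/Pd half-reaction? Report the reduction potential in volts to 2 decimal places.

+0.93 V

In the reaction as written the Pd²⁺/Pd couple is reduced (cathode) and V³⁺/V²⁺ is oxidized (anode), so E°cell = E°(Pd²⁺/Pd) − E°(V³⁺/V²⁺).
E°(Pd²⁺/Pd) = E°cell + E°(anode) = +1.19 + (−0.26) = +0.93 V.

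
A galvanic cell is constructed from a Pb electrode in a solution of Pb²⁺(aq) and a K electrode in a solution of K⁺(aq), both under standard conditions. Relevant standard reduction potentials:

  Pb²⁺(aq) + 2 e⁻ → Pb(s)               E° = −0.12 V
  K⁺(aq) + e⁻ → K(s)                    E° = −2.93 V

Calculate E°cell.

Of the two couples in this cell, the one with the more positive reduction potential is reduced at the cathode: here that is Pb²⁺/Pb (−0.12 V); K⁺/K (−2.93 V) is the anode.
E°cell = E°(cathode) − E°(anode) = −0.12 − (−2.93) = +2.81 V.

+2.81 V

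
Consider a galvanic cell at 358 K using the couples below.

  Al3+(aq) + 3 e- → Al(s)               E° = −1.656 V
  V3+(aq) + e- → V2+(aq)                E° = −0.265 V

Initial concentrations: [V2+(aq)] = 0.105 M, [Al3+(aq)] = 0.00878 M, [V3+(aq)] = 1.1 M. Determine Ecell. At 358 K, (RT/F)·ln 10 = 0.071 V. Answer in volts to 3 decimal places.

+1.512 V

The V³⁺/V²⁺ couple has the more positive E°, so it is the cathode; Al³⁺/Al is the anode.
E°cell = E°cat − E°an = −0.265 − (−1.656) = +1.391 V; n = 3.
Balancing gives 3 V3+(aq) + Al(s) → 3 V2+(aq) + Al3+(aq); hence Q = ([V2+(aq)]^3·[Al3+(aq)]) / [V3+(aq)]^3 = 7.64×10^−6 (log Q = −5.117).
By the Nernst equation, E = +1.391 − (0.071/3)·(−5.117) = +1.512 V.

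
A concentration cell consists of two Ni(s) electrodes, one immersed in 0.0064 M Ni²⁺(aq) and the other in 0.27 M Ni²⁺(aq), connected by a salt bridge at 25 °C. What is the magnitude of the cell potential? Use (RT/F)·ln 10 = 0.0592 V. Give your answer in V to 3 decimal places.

0.048 V

For a concentration cell E°cell = 0, since both electrodes use the same couple.
The compartment with the higher Ni²⁺(aq) concentration (0.27 M) acts as the cathode; ions are reduced there and produced at the dilute (0.0064 M) anode.
With n = 2, Ecell = −(0.0592/2)·log([dilute]/[conc]) = −(0.0592/2)·log(0.0064/0.27) = +0.048 V.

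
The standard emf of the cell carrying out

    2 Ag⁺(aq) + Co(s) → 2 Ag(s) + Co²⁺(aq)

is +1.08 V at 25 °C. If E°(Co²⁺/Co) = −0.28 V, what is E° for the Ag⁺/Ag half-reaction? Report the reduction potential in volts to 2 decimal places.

+0.80 V

In the reaction as written the Ag⁺/Ag couple is reduced (cathode) and Co²⁺/Co is oxidized (anode), so E°cell = E°(Ag⁺/Ag) − E°(Co²⁺/Co).
E°(Ag⁺/Ag) = E°cell + E°(anode) = +1.08 + (−0.28) = +0.80 V.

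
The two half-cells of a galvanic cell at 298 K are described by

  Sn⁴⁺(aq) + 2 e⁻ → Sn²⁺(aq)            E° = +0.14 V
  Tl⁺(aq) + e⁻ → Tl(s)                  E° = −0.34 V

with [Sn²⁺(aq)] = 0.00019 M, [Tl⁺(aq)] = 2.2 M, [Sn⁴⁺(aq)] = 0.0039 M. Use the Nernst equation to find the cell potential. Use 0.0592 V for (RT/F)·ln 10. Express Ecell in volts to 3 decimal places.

Since E°(Sn⁴⁺/Sn²⁺) > E°(Tl⁺/Tl), Sn⁴⁺/Sn²⁺ serves as the cathode.
E°cell = E°cat − E°an = +0.14 − (−0.34) = +0.48 V; n = 2.
The balanced reaction is Sn⁴⁺(aq) + 2 Tl(s) → Sn²⁺(aq) + 2 Tl⁺(aq), so Q = ([Sn²⁺(aq)]·[Tl⁺(aq)]^2) / [Sn⁴⁺(aq)] = 0.236 and log Q = −0.627.
E = E° − (0.0592/n)·log Q = +0.48 − (0.0592/2)(−0.627) = +0.499 V.

+0.499 V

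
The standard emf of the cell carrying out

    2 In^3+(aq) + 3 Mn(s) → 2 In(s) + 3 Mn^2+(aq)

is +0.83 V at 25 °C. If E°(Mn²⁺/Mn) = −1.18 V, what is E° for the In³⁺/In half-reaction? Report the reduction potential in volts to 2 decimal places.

In the reaction as written the In³⁺/In couple is reduced (cathode) and Mn²⁺/Mn is oxidized (anode), so E°cell = E°(In³⁺/In) − E°(Mn²⁺/Mn).
E°(In³⁺/In) = E°cell + E°(anode) = +0.83 + (−1.18) = −0.35 V.

−0.35 V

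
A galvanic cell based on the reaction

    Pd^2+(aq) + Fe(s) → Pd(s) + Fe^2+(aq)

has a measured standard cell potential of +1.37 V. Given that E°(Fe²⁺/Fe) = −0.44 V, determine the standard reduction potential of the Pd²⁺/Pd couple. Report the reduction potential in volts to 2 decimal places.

+0.93 V

In the reaction as written the Pd²⁺/Pd couple is reduced (cathode) and Fe²⁺/Fe is oxidized (anode), so E°cell = E°(Pd²⁺/Pd) − E°(Fe²⁺/Fe).
E°(Pd²⁺/Pd) = E°cell + E°(anode) = +1.37 + (−0.44) = +0.93 V.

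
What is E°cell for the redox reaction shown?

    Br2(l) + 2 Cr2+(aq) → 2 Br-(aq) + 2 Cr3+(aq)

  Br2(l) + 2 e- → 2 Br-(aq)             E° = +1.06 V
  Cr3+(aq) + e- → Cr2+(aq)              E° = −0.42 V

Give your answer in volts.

+1.48 V

In the reaction as written, Br2(l) is reduced (cathode) and Cr3+(aq) is produced by oxidation at the anode.
E°cell = E°(cathode) − E°(anode) = +1.06 − (−0.42) = +1.48 V.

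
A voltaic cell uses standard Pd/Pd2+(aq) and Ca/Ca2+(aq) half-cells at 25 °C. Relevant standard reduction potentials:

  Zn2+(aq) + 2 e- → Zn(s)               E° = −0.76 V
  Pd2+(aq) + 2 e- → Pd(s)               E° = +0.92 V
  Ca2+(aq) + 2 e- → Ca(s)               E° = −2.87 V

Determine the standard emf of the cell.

The Pd²⁺/Pd couple has the higher E°, so Pd ion is reduced (cathode) and Ca is oxidized (anode).
E°cell = E°(cathode) − E°(anode) = +0.92 − (−2.87) = +3.79 V.

+3.79 V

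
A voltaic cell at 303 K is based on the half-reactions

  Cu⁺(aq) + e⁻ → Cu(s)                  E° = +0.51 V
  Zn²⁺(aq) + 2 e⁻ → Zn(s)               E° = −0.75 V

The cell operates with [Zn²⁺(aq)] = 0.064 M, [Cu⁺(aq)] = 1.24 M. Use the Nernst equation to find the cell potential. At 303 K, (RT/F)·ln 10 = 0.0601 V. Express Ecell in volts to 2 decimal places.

Since E°(Cu⁺/Cu) > E°(Zn²⁺/Zn), Cu⁺/Cu serves as the cathode.
E°cell = E°cat − E°an = +0.51 − (−0.75) = +1.26 V; n = 2.
The balanced reaction is 2 Cu⁺(aq) + Zn(s) → 2 Cu(s) + Zn²⁺(aq), so Q = [Zn²⁺(aq)] / [Cu⁺(aq)]^2 = 0.0416 and log Q = −1.381.
By the Nernst equation, E = +1.26 − (0.0601/2)·(−1.381) = +1.30 V.

+1.30 V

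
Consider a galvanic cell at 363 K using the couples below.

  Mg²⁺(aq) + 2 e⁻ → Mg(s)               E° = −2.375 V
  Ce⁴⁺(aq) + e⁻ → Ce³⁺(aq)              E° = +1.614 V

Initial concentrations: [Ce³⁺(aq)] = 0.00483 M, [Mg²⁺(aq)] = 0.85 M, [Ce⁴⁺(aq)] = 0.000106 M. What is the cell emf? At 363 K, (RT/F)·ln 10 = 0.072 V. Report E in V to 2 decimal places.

The Ce⁴⁺/Ce³⁺ couple has the more positive E°, so it is the cathode; Mg²⁺/Mg is the anode.
E°cell = E°cat − E°an = +1.614 − (−2.375) = +3.989 V; n = 2.
The balanced reaction is 2 Ce⁴⁺(aq) + Mg(s) → 2 Ce³⁺(aq) + Mg²⁺(aq), so Q = ([Ce³⁺(aq)]^2·[Mg²⁺(aq)]) / [Ce⁴⁺(aq)]^2 = 1.76×10^3 and log Q = 3.247.
Applying E = E° − (RT ln10/nF)·log Q gives +3.989 − (0.072/2)(3.247) = +3.87 V.

+3.87 V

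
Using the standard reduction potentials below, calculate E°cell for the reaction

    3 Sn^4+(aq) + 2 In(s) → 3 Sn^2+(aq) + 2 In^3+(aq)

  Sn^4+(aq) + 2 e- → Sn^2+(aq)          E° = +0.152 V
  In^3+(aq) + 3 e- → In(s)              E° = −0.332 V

In the reaction as written, Sn^4+(aq) is reduced (cathode) and In^3+(aq) is produced by oxidation at the anode.
E°cell = E°(cathode) − E°(anode) = +0.152 − (−0.332) = +0.484 V.

+0.484 V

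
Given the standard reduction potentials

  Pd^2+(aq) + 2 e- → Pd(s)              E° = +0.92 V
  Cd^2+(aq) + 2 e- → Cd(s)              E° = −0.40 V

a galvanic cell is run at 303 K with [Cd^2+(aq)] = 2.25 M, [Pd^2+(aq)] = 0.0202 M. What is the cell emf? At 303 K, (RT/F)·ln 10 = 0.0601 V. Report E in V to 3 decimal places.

Since E°(Pd²⁺/Pd) > E°(Cd²⁺/Cd), Pd²⁺/Pd serves as the cathode.
E°cell = E°cat − E°an = +0.92 − (−0.40) = +1.32 V; n = 2.
The balanced reaction is Pd^2+(aq) + Cd(s) → Pd(s) + Cd^2+(aq), so Q = [Cd^2+(aq)] / [Pd^2+(aq)] = 111 and log Q = 2.047.
E = E° − (0.0601/n)·log Q = +1.32 − (0.0601/2)(2.047) = +1.258 V.

+1.258 V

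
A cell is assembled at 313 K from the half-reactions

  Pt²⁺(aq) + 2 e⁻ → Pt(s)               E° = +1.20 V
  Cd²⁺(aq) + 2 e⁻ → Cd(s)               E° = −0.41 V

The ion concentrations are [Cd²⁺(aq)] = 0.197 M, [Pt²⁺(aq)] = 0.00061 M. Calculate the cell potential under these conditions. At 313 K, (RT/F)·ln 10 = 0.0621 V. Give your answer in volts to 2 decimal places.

+1.53 V

Pt²⁺/Pt is reduced (cathode, E° = +1.20 V) and Cd²⁺/Cd is oxidized (anode).
E°cell = E°cat − E°an = +1.20 − (−0.41) = +1.61 V; n = 2.
The balanced reaction is Pt²⁺(aq) + Cd(s) → Pt(s) + Cd²⁺(aq), so Q = [Cd²⁺(aq)] / [Pt²⁺(aq)] = 323 and log Q = 2.509.
By the Nernst equation, E = +1.61 − (0.0621/2)·(2.509) = +1.53 V.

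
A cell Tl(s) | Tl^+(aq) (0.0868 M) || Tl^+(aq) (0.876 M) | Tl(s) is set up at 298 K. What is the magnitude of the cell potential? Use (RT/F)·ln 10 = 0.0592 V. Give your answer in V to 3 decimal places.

0.059 V

For a concentration cell E°cell = 0, since both electrodes use the same couple.
The compartment with the higher Tl^+(aq) concentration (0.876 M) acts as the cathode; ions are reduced there and produced at the dilute (0.0868 M) anode.
With n = 1, Ecell = −(0.0592/1)·log([dilute]/[conc]) = −(0.0592/1)·log(0.0868/0.876) = +0.059 V.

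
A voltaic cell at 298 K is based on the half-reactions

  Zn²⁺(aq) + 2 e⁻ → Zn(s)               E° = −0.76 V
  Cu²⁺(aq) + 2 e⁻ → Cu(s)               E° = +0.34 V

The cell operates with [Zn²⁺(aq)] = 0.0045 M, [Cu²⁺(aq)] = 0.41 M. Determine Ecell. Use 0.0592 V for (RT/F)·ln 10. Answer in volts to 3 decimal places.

+1.158 V

Since E°(Cu²⁺/Cu) > E°(Zn²⁺/Zn), Cu²⁺/Cu serves as the cathode.
E°cell = E°cat − E°an = +0.34 − (−0.76) = +1.10 V; n = 2.
For the overall reaction Cu²⁺(aq) + Zn(s) → Cu(s) + Zn²⁺(aq), Q = [Zn²⁺(aq)] / [Cu²⁺(aq)] = 0.011, giving log Q = −1.960.
By the Nernst equation, E = +1.10 − (0.0592/2)·(−1.960) = +1.158 V.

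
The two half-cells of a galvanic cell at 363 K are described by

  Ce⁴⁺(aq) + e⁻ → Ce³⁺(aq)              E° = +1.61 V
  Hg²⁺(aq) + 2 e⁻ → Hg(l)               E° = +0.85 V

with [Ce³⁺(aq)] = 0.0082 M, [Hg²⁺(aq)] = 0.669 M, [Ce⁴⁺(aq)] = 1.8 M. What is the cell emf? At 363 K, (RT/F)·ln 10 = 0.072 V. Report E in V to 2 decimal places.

+0.93 V

Ce⁴⁺/Ce³⁺ is reduced (cathode, E° = +1.61 V) and Hg²⁺/Hg is oxidized (anode).
The standard potential is +1.61 − (+0.85) = +0.76 V and the balanced reaction transfers n = 2 electrons.
Balancing gives 2 Ce⁴⁺(aq) + Hg(l) → 2 Ce³⁺(aq) + Hg²⁺(aq); hence Q = ([Ce³⁺(aq)]^2·[Hg²⁺(aq)]) / [Ce⁴⁺(aq)]^2 = 1.39×10^−5 (log Q = −4.857).
Applying E = E° − (RT ln10/nF)·log Q gives +0.76 − (0.072/2)(−4.857) = +0.93 V.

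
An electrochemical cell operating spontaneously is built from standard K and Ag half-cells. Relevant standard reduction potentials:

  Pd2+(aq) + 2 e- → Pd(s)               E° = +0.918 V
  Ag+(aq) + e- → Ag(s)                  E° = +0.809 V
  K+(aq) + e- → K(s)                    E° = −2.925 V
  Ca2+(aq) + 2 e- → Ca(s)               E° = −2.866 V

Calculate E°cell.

+3.734 V

The Ag⁺/Ag couple has the higher E°, so Ag ion is reduced (cathode) and K is oxidized (anode).
E°cell = E°(cathode) − E°(anode) = +0.809 − (−2.925) = +3.734 V.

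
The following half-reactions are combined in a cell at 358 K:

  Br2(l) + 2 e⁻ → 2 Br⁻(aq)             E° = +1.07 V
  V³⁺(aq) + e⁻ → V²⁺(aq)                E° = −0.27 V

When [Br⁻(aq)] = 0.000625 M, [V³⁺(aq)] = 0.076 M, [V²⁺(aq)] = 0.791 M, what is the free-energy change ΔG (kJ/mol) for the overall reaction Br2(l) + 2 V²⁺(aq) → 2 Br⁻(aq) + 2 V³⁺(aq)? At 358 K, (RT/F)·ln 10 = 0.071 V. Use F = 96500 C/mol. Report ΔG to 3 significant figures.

With Br₂/Br⁻ reduced at the cathode, E°cell = +1.07 − (−0.27) = +1.34 V and n = 2.
Here Q = ([Br⁻(aq)]^2·[V³⁺(aq)]^2) / [V²⁺(aq)]^2 = 3.61×10^−9 (log Q = −8.443), giving E = +1.34 − (0.071/2)·(−8.443) = +1.6397 V.
Finally ΔG = −nFE = −(2)(96500 C/mol)(+1.6397 V) = −316 kJ/mol.

−316 kJ/mol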